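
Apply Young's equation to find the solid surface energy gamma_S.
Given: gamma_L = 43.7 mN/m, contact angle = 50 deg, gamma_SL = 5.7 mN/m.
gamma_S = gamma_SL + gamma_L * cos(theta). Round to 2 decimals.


theta_rad = 50 * pi/180 = 0.872665
gamma_S = 5.7 + 43.7 * cos(0.872665)
= 33.79 mN/m

33.79


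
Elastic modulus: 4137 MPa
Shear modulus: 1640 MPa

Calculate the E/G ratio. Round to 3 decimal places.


E / G = 4137 / 1640 = 2.523

2.523


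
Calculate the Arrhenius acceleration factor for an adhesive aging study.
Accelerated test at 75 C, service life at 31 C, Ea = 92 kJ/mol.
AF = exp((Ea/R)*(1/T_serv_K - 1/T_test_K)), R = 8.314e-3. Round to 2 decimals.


T_test = 348.15 K, T_serv = 304.15 K
Ea/R = 92 / 0.008314 = 11065.67
AF = exp(11065.67 * (1/304.15 - 1/348.15))
= 99.29

99.29


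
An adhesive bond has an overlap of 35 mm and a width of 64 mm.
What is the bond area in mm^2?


Bond area = overlap * width
= 35 * 64
= 2240 mm^2

2240


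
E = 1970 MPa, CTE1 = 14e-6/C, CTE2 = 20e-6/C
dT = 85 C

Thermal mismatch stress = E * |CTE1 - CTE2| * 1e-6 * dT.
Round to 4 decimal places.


= 1970 * 6e-6 * 85
= 1.0047 MPa

1.0047


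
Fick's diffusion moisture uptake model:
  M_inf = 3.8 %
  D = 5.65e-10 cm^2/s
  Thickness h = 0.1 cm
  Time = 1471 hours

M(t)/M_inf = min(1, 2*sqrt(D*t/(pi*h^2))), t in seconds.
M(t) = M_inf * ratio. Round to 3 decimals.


t_sec = 1471 * 3600 = 5295600
ratio = 2*sqrt(5.65e-10*5295600/(pi*0.1^2))
= min(1, 0.617216)
= 0.617216
M(t) = 3.8 * 0.617216 = 2.345 %

2.345


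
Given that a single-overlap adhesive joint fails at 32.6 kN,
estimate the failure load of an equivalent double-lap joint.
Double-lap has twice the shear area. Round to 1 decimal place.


Double-lap factor = 2
Expected load = 32.6 * 2 = 65.2 kN

65.2


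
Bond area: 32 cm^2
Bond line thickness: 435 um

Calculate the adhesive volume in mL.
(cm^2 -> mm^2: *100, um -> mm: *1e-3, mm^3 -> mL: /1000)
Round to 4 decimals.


V = 32*100 * 435*1e-3 / 1000
= 1.3920 mL

1.3920


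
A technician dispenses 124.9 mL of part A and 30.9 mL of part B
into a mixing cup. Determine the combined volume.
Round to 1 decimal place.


Combined volume = 124.9 + 30.9
= 155.8 mL

155.8


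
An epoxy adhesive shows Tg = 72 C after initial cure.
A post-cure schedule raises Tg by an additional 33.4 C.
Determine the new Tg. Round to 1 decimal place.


New Tg = 72 + 33.4
= 105.4 C

105.4


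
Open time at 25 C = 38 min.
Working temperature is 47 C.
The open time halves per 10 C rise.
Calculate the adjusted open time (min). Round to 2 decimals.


factor = 2^((47 - 25) / 10) = 4.5948
ot = 38 / 4.5948 = 8.27 min

8.27


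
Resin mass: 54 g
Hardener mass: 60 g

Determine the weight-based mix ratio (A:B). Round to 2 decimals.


Ratio = 54 / 60 = 0.90

0.90


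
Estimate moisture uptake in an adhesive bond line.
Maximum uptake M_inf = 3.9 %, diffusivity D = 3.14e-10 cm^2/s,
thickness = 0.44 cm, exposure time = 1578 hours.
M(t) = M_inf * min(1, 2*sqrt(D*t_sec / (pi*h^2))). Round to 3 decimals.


Convert time: 1578 h = 5680800 s
ratio = min(1, 2*sqrt(3.14e-10*5680800/(pi*0.44^2)))
= 0.108311
M(t) = 3.9 * 0.108311 = 0.422%

0.422


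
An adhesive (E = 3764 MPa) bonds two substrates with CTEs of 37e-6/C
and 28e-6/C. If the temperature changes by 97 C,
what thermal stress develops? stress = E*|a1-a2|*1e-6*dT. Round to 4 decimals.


Stress = 3764 * |37 - 28| * 1e-6 * 97
= 3.2860 MPa

3.2860


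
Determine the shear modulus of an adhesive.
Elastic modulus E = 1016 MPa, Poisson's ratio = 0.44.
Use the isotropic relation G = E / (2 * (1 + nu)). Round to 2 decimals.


G = 1016 / (2*(1+0.44)) = 1016 / 2.88
= 352.78 MPa

352.78


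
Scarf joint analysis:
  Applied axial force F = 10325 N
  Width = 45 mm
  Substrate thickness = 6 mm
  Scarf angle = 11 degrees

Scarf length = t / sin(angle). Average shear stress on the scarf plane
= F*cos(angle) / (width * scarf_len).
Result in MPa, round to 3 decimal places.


Scarf length = 6 / sin(11 deg) = 31.4451 mm
cos(11 deg) = 0.981627
Shear = 10325 * 0.981627 / (45 * 31.4451)
= 7.163 MPa

7.163


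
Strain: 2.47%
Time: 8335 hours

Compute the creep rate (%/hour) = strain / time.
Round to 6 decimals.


Creep rate = 2.47 / 8335
= 0.000296 %/h

0.000296


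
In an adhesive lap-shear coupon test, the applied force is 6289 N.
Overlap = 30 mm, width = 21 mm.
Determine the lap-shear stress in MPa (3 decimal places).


stress = F / (overlap * width)
= 6289 / (30 * 21)
= 9.983 MPa

9.983


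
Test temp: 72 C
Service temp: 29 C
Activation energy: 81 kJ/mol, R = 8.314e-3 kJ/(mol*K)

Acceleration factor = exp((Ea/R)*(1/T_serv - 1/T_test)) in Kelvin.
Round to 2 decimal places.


AF = exp((81/0.008314)*(1/302.15 - 1/345.15))
= 55.54

55.54


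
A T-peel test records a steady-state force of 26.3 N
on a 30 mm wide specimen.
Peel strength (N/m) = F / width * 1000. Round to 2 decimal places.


Peel strength = 26.3 / 30 * 1000
= 876.67 N/m

876.67


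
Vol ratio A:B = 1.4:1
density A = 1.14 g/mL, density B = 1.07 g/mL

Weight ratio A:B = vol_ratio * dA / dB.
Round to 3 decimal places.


Weight ratio = 1.4 * 1.14 / 1.07
= 1.492

1.492


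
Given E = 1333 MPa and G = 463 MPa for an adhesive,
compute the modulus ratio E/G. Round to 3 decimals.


E/G ratio = 1333 / 463 = 2.879

2.879


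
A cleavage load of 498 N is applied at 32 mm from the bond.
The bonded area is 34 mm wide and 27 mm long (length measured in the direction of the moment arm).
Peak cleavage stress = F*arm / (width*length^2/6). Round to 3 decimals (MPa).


Moment = 498 * 32 = 15936 N*mm
Section modulus = 34 * 729 / 6 = 24786 / 6 mm^3
Stress = 15936 / (24786 / 6) = 95616 / 24786
= 3.858 MPa

3.858


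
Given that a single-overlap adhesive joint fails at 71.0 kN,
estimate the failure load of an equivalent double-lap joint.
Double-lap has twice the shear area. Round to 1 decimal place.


Double-lap factor = 2
Expected load = 71.0 * 2 = 142.0 kN

142.0


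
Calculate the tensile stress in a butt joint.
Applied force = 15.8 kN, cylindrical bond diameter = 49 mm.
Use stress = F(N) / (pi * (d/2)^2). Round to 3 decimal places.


A = pi * 24.5^2 = 1885.7410 mm^2
sigma = 15800.0 / 1885.7410 = 8.379 MPa

8.379


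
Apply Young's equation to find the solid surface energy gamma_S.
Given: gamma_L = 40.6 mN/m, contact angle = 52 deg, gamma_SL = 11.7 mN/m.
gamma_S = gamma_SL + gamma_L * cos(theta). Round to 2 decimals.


theta_rad = 52 * pi/180 = 0.907571
gamma_S = 11.7 + 40.6 * cos(0.907571)
= 36.70 mN/m

36.70


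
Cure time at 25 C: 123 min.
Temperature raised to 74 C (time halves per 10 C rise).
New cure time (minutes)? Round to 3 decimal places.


Acceleration factor = 2^(49/10) = 29.8571
New time = 123 / 29.8571 = 4.120 min

4.120


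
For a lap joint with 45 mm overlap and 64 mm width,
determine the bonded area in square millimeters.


Area = 45 * 64 = 2880 mm^2

2880


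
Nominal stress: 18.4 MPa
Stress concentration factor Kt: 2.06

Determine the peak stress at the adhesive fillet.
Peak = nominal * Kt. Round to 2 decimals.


Peak stress = 18.4 * 2.06
= 37.90 MPa

37.90


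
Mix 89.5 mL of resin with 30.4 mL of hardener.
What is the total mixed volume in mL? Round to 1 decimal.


Total = 89.5 + 30.4 = 119.9 mL

119.9


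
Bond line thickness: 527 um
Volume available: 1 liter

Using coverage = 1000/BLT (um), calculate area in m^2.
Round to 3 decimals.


1 L = 1e6 mm^3, thickness = 527 um = 0.527 mm
Area = 1e6 / 0.527 mm^2 = (1e6 / 0.527) / 1e6 m^2 = 1000 / 527 m^2
= 1.898 m^2

1.898


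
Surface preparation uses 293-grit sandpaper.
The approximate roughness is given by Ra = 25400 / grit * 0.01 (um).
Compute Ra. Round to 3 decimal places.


Ra = 25400 / 293 * 0.01
= 254 / 293
= 0.867 um

0.867


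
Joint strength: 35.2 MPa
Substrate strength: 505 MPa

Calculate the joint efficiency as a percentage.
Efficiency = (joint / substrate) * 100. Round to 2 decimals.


Efficiency = (35.2 / 505) * 100 = 6.97%

6.97


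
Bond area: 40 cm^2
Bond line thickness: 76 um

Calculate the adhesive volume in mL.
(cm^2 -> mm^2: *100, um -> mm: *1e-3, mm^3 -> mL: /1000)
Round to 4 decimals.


V = 40*100 * 76*1e-3 / 1000
= 0.3040 mL

0.3040


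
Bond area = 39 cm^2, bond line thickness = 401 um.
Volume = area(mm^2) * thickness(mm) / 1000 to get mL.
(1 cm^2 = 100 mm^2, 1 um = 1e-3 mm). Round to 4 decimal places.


area_mm2 = 39 * 100 = 3900
blt_mm = 401 * 1e-3 = 0.401
vol_mm3 = 3900 * 0.401 = 1563.9
vol_mL = 1563.9 / 1000 = 1.5639 mL

1.5639


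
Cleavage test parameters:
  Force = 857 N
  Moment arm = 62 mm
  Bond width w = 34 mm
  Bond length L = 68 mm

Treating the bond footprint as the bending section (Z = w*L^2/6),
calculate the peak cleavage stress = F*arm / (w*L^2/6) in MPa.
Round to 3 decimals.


M = 857 * 62 = 53134 N*mm
Z = 34 * 68^2 / 6 = 157216 / 6 mm^3
sigma = M / Z = 6 * 53134 / 157216 = 318804 / 157216
= 2.028 MPa

2.028


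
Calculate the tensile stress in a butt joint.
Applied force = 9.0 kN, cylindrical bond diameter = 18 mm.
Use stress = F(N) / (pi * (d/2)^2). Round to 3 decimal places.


A = pi * 9.0^2 = 254.4690 mm^2
sigma = 9000.0 / 254.4690 = 35.368 MPa

35.368


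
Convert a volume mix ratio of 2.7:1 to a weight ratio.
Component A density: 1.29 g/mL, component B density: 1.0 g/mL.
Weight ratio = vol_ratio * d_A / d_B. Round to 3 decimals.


= 2.7 * 1.29 / 1.0 = 3.483

3.483


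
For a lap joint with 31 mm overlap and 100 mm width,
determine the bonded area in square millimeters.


Area = 31 * 100 = 3100 mm^2

3100


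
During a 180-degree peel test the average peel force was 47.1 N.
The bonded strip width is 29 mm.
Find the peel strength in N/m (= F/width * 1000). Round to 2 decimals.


Peel strength = F/width * 1000
= 47.1 / 29 * 1000
= 1624.14 N/m

1624.14


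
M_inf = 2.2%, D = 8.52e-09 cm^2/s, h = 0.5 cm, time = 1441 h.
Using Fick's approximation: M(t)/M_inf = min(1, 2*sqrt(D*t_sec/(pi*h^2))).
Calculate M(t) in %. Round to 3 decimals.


t = 5187600 s
ratio = min(1, 2*sqrt(8.52e-09*5187600/(pi*0.2500)))
= 0.474447
M(t) = 2.2 * 0.474447 = 1.044%

1.044


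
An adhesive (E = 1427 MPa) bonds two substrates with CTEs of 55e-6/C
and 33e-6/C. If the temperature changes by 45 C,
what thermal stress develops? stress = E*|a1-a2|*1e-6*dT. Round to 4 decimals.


Stress = 1427 * |55 - 33| * 1e-6 * 45
= 1.4127 MPa

1.4127


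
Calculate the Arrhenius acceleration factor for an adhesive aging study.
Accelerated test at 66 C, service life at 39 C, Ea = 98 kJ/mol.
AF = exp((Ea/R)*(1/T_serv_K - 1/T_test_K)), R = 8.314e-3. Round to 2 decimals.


T_test = 339.15 K, T_serv = 312.15 K
Ea/R = 98 / 0.008314 = 11787.35
AF = exp(11787.35 * (1/312.15 - 1/339.15))
= 20.21

20.21


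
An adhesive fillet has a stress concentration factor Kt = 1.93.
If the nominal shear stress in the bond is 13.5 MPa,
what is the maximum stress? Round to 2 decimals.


Max stress = 13.5 * 1.93 = 26.06 MPa

26.06


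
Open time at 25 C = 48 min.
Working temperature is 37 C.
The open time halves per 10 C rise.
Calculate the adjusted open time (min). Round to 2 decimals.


factor = 2^((37 - 25) / 10) = 2.2974
ot = 48 / 2.2974 = 20.89 min

20.89


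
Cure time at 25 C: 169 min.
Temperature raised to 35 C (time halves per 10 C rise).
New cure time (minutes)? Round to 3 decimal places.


Acceleration factor = 2^(10/10) = 2.0000
New time = 169 / 2.0000 = 84.500 min

84.500


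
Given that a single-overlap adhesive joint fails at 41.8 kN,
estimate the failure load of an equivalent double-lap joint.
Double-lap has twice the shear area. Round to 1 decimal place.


Double-lap factor = 2
Expected load = 41.8 * 2 = 83.6 kN

83.6


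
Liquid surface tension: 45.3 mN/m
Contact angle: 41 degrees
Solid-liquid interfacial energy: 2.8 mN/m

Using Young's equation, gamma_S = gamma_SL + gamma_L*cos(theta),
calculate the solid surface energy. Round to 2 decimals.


gamma_S = 2.8 + 45.3 * cos(41)
= 36.99 mN/m

36.99


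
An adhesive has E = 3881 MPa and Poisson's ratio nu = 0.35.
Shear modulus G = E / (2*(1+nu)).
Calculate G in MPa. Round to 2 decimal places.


G = 3881 / (2*(1+0.35))
= 3881 / 2.70
= 1437.41 MPa

1437.41


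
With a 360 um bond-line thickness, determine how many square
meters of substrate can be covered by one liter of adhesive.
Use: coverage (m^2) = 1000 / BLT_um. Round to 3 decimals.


Coverage = 1000 / 360 = 2.778 m^2

2.778


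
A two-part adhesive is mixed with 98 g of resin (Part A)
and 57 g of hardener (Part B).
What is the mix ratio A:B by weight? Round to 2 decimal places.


Mix ratio = mass_A / mass_B
= 98 / 57
= 1.72

1.72


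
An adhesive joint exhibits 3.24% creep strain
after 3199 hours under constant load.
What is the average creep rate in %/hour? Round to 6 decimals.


Creep rate = strain / time
= 3.24 / 3199
= 0.001013 %/h

0.001013


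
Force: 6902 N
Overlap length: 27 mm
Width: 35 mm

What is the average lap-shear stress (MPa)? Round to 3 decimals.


Average shear stress = F / (overlap * width)
= 6902 / (27 * 35)
= 7.304 MPa

7.304


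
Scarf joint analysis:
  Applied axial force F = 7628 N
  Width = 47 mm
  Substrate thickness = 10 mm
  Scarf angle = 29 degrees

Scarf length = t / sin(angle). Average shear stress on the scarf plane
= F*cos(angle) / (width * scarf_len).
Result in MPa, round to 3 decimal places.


Scarf length = 10 / sin(29 deg) = 20.6267 mm
cos(29 deg) = 0.874620
Shear = 7628 * 0.874620 / (47 * 20.6267)
= 6.882 MPa

6.882


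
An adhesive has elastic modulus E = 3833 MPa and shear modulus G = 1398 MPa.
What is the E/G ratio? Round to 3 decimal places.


E/G = 3833 / 1398 = 2.742

2.742


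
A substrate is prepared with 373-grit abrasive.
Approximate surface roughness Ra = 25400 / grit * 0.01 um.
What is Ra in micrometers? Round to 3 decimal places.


Ra = 25400 / 373 * 0.01 = 0.681 um

0.681


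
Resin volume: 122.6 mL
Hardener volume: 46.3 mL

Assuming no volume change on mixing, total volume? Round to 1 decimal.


V_total = 122.6 + 46.3 = 168.9 mL

168.9


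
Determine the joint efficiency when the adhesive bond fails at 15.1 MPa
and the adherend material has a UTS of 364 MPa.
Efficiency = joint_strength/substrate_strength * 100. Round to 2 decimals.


Joint efficiency = 15.1 / 364 * 100
= 4.15%

4.15


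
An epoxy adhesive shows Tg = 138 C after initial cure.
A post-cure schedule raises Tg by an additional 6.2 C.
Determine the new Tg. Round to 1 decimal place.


New Tg = 138 + 6.2
= 144.2 C

144.2


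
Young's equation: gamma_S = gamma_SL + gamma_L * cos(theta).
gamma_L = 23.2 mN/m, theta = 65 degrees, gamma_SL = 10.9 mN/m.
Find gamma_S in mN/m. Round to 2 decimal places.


cos(65 deg) = 0.422618
gamma_S = 10.9 + 23.2 * 0.422618
= 20.70 mN/m

20.70


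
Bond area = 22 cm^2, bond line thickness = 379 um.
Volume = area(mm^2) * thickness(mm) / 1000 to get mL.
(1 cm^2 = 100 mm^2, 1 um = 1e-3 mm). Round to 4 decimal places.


area_mm2 = 22 * 100 = 2200
blt_mm = 379 * 1e-3 = 0.379
vol_mm3 = 2200 * 0.379 = 833.8
vol_mL = 833.8 / 1000 = 0.8338 mL

0.8338


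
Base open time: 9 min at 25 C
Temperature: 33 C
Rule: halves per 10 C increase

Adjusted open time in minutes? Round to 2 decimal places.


Acceleration = 2^((33-25)/10) = 1.7411
Open time = 9 / 1.7411 = 5.17 min

5.17


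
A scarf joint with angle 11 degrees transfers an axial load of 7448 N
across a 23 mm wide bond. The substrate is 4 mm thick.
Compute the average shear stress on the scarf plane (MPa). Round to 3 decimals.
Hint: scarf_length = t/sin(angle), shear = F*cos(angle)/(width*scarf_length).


scarf_length = 4 / sin(11 deg) = 20.9634 mm
cos(11 deg) = 0.981627
shear stress = 7448 * 0.981627 / (23 * 20.9634)
= 15.163 MPa

15.163


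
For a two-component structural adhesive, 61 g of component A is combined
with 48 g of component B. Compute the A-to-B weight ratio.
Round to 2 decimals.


Weight ratio A:B = 61 / 48
= 1.27

1.27


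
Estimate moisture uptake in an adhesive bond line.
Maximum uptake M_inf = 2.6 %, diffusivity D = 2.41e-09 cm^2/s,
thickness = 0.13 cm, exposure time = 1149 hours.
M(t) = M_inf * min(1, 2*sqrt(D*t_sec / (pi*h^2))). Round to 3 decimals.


Convert time: 1149 h = 4136400 s
ratio = min(1, 2*sqrt(2.41e-09*4136400/(pi*0.13^2)))
= 0.866626
M(t) = 2.6 * 0.866626 = 2.253%

2.253


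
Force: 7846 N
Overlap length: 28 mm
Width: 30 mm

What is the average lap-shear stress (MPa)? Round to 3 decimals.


Average shear stress = F / (overlap * width)
= 7846 / (28 * 30)
= 9.340 MPa

9.340


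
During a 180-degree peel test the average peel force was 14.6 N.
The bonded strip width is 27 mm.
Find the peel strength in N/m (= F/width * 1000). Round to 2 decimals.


Peel strength = F/width * 1000
= 14.6 / 27 * 1000
= 540.74 N/m

540.74


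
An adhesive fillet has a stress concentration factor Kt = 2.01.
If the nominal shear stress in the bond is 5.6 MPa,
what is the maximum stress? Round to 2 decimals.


Max stress = 5.6 * 2.01 = 11.26 MPa

11.26


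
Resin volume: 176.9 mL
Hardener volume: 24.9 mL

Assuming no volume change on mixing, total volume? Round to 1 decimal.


V_total = 176.9 + 24.9 = 201.8 mL

201.8


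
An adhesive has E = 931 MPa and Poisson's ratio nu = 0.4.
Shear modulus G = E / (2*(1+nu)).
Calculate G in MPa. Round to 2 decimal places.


G = 931 / (2*(1+0.4))
= 931 / 2.80
= 332.50 MPa

332.50


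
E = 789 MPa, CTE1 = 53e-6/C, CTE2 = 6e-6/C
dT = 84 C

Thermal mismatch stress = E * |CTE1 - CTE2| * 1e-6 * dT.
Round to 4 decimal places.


= 789 * 47e-6 * 84
= 3.1150 MPa

3.1150


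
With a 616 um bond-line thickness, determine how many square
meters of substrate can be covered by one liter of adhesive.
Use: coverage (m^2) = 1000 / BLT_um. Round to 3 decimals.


Coverage = 1000 / 616 = 1.623 m^2

1.623


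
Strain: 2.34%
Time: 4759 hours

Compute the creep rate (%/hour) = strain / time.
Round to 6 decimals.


Creep rate = 2.34 / 4759
= 0.000492 %/h

0.000492


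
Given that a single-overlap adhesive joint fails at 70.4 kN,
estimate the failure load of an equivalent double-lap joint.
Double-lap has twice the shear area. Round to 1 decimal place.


Double-lap factor = 2
Expected load = 70.4 * 2 = 140.8 kN

140.8


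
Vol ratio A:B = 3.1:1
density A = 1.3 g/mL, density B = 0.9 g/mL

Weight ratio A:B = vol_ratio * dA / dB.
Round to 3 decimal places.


Weight ratio = 3.1 * 1.3 / 0.9
= 4.478

4.478


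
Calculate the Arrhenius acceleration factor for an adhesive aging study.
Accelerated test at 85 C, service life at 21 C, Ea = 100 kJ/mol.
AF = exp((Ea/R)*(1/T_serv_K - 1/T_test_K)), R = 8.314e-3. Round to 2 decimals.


T_test = 358.15 K, T_serv = 294.15 K
Ea/R = 100 / 0.008314 = 12027.90
AF = exp(12027.90 * (1/294.15 - 1/358.15))
= 1490.62

1490.62


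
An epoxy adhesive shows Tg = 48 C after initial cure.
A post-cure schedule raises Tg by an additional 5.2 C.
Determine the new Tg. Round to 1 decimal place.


New Tg = 48 + 5.2
= 53.2 C

53.2


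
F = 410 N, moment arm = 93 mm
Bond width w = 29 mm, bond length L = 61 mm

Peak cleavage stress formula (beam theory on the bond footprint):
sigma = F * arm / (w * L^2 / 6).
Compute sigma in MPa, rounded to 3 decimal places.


sigma = (410 * 93) / (29 * 3721 / 6)
= 38130 * 6 / 107909
= 228780 / 107909
= 2.120 MPa

2.120


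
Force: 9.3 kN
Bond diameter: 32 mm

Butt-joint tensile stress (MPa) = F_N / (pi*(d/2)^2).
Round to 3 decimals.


F_N = 9.3 * 1000 = 9300.0 N
A = pi*(16.0)^2 = 804.2477 mm^2
stress = 9300.0 / 804.2477 = 11.564 MPa

11.564


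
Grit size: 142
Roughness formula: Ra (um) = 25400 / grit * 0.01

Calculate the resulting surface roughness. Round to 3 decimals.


Ra = 25400 / 142 * 0.01
= 1.789 um

1.789


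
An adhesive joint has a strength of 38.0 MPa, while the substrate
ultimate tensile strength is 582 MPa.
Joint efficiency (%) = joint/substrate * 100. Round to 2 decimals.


Efficiency = 38.0 / 582 * 100
= 6.53%

6.53


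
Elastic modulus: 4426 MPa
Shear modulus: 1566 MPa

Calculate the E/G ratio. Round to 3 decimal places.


E / G = 4426 / 1566 = 2.826

2.826


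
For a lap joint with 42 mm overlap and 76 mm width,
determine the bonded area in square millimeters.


Area = 42 * 76 = 3192 mm^2

3192


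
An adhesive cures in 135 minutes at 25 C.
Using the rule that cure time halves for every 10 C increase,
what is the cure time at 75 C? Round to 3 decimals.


Factor = 2^((75 - 25) / 10) = 32.0000
Cure time = 135 / 32.0000
= 4.219 minutes

4.219


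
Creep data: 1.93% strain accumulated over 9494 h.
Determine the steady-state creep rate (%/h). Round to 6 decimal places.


Rate = 1.93 / 9494 = 0.000203 %/h

0.000203


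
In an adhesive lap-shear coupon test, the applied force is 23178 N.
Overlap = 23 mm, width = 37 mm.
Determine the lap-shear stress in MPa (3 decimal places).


stress = F / (overlap * width)
= 23178 / (23 * 37)
= 27.236 MPa

27.236


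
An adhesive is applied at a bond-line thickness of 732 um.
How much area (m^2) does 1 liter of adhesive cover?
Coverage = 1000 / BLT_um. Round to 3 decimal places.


Coverage = 1000 / 732 = 1.366 m^2

1.366


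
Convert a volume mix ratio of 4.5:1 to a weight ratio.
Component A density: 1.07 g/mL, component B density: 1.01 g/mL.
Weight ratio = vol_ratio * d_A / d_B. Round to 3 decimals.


= 4.5 * 1.07 / 1.01 = 4.767

4.767


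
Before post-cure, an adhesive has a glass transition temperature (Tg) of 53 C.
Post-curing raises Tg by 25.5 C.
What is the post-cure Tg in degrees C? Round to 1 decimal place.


Tg_post = Tg_base + delta_Tg
= 53 + 25.5
= 78.5 C

78.5


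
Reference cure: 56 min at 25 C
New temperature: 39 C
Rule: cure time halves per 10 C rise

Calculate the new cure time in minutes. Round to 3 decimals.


factor = 2^((39-25)/10) = 2.6390
t_new = 56 / 2.6390 = 21.220 min

21.220


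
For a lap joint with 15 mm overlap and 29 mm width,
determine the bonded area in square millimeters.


Area = 15 * 29 = 435 mm^2

435


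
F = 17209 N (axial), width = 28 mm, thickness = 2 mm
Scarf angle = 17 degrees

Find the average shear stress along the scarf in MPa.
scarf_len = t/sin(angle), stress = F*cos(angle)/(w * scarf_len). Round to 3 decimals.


scarf_len = 2/sin(17 deg) = 6.8406
cos(17 deg) = 0.956305
stress = 17209*0.956305/(28*6.8406) = 85.921 MPa

85.921


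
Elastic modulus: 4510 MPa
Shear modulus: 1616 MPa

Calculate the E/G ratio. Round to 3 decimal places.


E / G = 4510 / 1616 = 2.791

2.791


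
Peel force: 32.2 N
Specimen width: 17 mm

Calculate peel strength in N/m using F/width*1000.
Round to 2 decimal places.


Peel strength = 32.2 / 17 * 1000 = 1894.12 N/m

1894.12


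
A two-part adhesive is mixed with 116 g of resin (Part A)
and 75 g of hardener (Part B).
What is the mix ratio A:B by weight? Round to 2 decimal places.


Mix ratio = mass_A / mass_B
= 116 / 75
= 1.55

1.55


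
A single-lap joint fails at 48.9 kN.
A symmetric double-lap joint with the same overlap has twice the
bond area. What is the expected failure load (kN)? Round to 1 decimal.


Double-lap load = 2 * 48.9 = 97.8 kN

97.8


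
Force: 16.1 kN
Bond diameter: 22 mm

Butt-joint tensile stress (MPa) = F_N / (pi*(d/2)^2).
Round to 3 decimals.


F_N = 16.1 * 1000 = 16100.0 N
A = pi*(11.0)^2 = 380.1327 mm^2
stress = 16100.0 / 380.1327 = 42.354 MPa

42.354


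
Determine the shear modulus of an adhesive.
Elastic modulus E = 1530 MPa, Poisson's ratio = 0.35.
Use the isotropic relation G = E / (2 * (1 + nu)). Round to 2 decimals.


G = 1530 / (2*(1+0.35)) = 1530 / 2.70
= 566.67 MPa

566.67


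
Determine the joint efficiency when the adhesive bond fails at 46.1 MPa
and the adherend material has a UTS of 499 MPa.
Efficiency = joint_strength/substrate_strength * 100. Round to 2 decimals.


Joint efficiency = 46.1 / 499 * 100
= 9.24%

9.24


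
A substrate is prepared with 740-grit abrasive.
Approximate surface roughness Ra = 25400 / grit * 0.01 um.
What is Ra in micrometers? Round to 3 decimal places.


Ra = 25400 / 740 * 0.01 = 0.343 um

0.343


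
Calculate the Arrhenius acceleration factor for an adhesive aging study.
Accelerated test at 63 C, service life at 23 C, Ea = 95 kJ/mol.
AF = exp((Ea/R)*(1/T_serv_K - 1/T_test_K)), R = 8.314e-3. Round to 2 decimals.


T_test = 336.15 K, T_serv = 296.15 K
Ea/R = 95 / 0.008314 = 11426.51
AF = exp(11426.51 * (1/296.15 - 1/336.15))
= 98.62

98.62


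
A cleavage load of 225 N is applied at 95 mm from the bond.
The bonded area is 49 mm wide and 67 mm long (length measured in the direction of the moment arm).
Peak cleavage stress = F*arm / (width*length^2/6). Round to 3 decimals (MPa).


Moment = 225 * 95 = 21375 N*mm
Section modulus = 49 * 4489 / 6 = 219961 / 6 mm^3
Stress = 21375 / (219961 / 6) = 128250 / 219961
= 0.583 MPa

0.583


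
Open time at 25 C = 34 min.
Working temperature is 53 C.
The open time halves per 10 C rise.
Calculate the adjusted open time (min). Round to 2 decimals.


factor = 2^((53 - 25) / 10) = 6.9644
ot = 34 / 6.9644 = 4.88 min

4.88


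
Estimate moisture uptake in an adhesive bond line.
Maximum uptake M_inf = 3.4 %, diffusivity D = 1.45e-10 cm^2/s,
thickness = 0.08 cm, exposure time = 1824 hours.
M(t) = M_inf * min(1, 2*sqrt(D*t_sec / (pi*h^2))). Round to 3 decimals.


Convert time: 1824 h = 6566400 s
ratio = min(1, 2*sqrt(1.45e-10*6566400/(pi*0.08^2)))
= 0.435224
M(t) = 3.4 * 0.435224 = 1.480%

1.480


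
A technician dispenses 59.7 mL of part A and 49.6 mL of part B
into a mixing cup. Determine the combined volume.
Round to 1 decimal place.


Combined volume = 59.7 + 49.6
= 109.3 mL

109.3


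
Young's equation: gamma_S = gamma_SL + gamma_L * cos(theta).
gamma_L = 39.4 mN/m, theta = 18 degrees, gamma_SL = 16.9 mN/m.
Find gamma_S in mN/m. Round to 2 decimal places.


cos(18 deg) = 0.951057
gamma_S = 16.9 + 39.4 * 0.951057
= 54.37 mN/m

54.37


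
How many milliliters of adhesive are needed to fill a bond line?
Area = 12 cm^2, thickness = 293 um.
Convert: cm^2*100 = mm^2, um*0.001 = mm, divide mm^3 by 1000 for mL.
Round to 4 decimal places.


= (12 * 100) * (293 * 0.001) / 1000
= 0.3516 mL

0.3516


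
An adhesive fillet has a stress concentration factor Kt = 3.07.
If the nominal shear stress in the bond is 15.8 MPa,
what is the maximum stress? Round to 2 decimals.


Max stress = 15.8 * 3.07 = 48.51 MPa

48.51


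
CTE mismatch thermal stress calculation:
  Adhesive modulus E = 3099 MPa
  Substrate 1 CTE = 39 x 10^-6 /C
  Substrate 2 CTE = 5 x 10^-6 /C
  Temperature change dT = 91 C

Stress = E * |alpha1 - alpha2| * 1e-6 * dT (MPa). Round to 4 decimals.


delta_alpha = |39 - 5| = 34 x 10^-6/C
Stress = 3099 * 34e-6 * 91
= 9.5883 MPa

9.5883


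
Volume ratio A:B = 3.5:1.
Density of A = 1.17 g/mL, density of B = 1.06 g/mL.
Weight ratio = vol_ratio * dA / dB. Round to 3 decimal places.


Wt ratio = 3.5 * 1.17 / 1.06
= 3.863

3.863


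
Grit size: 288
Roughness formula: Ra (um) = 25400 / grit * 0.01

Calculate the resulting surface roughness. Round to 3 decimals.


Ra = 25400 / 288 * 0.01
= 0.882 um

0.882


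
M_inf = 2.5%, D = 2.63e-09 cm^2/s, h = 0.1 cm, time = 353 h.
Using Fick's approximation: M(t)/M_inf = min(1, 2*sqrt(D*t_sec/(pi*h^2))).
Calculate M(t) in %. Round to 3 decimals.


t = 1270800 s
ratio = min(1, 2*sqrt(2.63e-09*1270800/(pi*0.0100)))
= 0.652336
M(t) = 2.5 * 0.652336 = 1.631%

1.631


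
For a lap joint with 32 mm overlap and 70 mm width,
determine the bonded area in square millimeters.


Area = 32 * 70 = 2240 mm^2

2240


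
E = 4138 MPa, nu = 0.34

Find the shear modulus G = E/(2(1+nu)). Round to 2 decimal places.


G = 4138 / (2 * 1.34)
= 1544.03 MPa

1544.03


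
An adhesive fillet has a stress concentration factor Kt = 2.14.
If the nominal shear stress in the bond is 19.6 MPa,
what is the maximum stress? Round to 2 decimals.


Max stress = 19.6 * 2.14 = 41.94 MPa

41.94


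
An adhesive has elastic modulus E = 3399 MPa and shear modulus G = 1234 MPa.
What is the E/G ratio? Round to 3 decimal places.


E/G = 3399 / 1234 = 2.754

2.754


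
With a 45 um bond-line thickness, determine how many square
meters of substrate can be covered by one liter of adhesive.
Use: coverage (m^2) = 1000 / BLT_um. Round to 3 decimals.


Coverage = 1000 / 45 = 22.222 m^2

22.222


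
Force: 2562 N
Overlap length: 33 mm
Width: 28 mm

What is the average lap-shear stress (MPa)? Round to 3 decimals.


Average shear stress = F / (overlap * width)
= 2562 / (33 * 28)
= 2.773 MPa

2.773


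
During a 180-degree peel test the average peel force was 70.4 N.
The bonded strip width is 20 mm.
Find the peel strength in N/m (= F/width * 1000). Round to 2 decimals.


Peel strength = F/width * 1000
= 70.4 / 20 * 1000
= 3520.00 N/m

3520.00


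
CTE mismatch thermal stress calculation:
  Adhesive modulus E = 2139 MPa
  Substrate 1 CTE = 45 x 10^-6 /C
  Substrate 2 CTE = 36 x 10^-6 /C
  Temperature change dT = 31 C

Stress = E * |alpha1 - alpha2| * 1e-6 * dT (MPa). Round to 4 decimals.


delta_alpha = |45 - 36| = 9 x 10^-6/C
Stress = 2139 * 9e-6 * 31
= 0.5968 MPa

0.5968


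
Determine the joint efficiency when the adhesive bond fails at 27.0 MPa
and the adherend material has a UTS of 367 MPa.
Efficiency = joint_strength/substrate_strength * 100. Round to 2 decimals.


Joint efficiency = 27.0 / 367 * 100
= 7.36%

7.36


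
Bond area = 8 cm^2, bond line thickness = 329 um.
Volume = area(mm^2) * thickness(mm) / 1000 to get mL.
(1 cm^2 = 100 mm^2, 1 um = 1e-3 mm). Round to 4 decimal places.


area_mm2 = 8 * 100 = 800
blt_mm = 329 * 1e-3 = 0.329
vol_mm3 = 800 * 0.329 = 263.2
vol_mL = 263.2 / 1000 = 0.2632 mL

0.2632


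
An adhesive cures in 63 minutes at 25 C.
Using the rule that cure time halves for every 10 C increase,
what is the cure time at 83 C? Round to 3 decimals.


Factor = 2^((83 - 25) / 10) = 55.7152
Cure time = 63 / 55.7152
= 1.131 minutes

1.131


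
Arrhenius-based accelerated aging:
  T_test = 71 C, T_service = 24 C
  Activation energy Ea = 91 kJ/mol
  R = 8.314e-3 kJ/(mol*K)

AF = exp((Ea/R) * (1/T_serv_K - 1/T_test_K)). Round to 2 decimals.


T_test_K = 344.15, T_serv_K = 297.15
AF = exp((91/8.314e-3) * (1/297.15 - 1/344.15))
= 153.00

153.00


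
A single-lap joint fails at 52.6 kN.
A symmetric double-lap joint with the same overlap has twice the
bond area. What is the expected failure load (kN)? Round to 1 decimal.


Double-lap load = 2 * 52.6 = 105.2 kN

105.2


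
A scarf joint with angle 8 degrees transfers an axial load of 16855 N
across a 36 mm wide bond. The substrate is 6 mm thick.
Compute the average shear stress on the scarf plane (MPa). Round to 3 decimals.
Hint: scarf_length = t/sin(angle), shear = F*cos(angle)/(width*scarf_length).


scarf_length = 6 / sin(8 deg) = 43.1118 mm
cos(8 deg) = 0.990268
shear stress = 16855 * 0.990268 / (36 * 43.1118)
= 10.754 MPa

10.754


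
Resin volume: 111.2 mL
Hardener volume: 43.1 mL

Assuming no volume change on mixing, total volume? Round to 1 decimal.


V_total = 111.2 + 43.1 = 154.3 mL

154.3


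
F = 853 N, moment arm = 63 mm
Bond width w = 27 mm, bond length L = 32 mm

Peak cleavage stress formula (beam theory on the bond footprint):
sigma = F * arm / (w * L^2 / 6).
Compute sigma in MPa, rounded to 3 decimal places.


sigma = (853 * 63) / (27 * 1024 / 6)
= 53739 * 6 / 27648
= 322434 / 27648
= 11.662 MPa

11.662


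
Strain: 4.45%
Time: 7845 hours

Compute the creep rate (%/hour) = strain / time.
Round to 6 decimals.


Creep rate = 4.45 / 7845
= 0.000567 %/h

0.000567


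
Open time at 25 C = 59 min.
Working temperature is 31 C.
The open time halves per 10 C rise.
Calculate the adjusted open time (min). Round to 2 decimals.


factor = 2^((31 - 25) / 10) = 1.5157
ot = 59 / 1.5157 = 38.93 min

38.93


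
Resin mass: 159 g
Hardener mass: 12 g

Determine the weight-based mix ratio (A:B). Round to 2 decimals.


Ratio = 159 / 12 = 13.25

13.25


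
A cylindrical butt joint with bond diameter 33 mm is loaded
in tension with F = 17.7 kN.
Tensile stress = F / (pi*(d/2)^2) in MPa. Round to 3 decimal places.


Area = pi * (33/2)^2 = 855.2986 mm^2
Stress = 17.7*1000 / 855.2986
= 20.695 MPa

20.695


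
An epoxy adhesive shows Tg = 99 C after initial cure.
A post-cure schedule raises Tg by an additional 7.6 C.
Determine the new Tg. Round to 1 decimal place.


New Tg = 99 + 7.6
= 106.6 C

106.6


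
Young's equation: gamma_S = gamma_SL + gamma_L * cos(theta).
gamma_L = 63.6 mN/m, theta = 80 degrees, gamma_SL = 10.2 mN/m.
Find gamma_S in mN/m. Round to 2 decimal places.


cos(80 deg) = 0.173648
gamma_S = 10.2 + 63.6 * 0.173648
= 21.24 mN/m

21.24


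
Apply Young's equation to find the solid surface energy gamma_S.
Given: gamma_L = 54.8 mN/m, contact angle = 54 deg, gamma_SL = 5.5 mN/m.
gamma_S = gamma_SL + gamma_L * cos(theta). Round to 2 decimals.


theta_rad = 54 * pi/180 = 0.942478
gamma_S = 5.5 + 54.8 * cos(0.942478)
= 37.71 mN/m

37.71


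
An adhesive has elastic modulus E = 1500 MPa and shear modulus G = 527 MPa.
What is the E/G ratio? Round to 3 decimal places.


E/G = 1500 / 527 = 2.846

2.846


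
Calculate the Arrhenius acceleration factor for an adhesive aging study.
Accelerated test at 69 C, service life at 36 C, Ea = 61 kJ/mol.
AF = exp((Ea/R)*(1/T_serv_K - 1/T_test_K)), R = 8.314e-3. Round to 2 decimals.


T_test = 342.15 K, T_serv = 309.15 K
Ea/R = 61 / 0.008314 = 7337.02
AF = exp(7337.02 * (1/309.15 - 1/342.15))
= 9.87

9.87


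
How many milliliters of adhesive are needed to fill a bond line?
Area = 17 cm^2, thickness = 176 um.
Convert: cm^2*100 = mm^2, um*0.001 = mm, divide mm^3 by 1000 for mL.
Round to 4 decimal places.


= (17 * 100) * (176 * 0.001) / 1000
= 0.2992 mL

0.2992


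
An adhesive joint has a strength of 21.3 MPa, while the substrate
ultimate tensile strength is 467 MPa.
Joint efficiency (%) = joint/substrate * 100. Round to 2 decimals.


Efficiency = 21.3 / 467 * 100
= 4.56%

4.56


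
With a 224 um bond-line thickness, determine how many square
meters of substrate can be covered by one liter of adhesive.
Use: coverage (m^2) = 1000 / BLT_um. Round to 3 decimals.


Coverage = 1000 / 224 = 4.464 m^2

4.464


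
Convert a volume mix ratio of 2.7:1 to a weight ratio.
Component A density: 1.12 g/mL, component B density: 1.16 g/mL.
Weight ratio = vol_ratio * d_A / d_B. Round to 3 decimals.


= 2.7 * 1.12 / 1.16 = 2.607

2.607


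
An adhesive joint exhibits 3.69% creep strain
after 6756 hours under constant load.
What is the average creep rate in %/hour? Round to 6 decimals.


Creep rate = strain / time
= 3.69 / 6756
= 0.000546 %/h

0.000546


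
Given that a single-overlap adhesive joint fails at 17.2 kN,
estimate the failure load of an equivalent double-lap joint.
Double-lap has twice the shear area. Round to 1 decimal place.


Double-lap factor = 2
Expected load = 17.2 * 2 = 34.4 kN

34.4


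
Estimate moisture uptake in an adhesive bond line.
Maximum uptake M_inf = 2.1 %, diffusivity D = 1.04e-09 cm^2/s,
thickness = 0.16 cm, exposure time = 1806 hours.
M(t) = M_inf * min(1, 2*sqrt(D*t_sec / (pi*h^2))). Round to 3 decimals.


Convert time: 1806 h = 6501600 s
ratio = min(1, 2*sqrt(1.04e-09*6501600/(pi*0.16^2)))
= 0.579912
M(t) = 2.1 * 0.579912 = 1.218%

1.218


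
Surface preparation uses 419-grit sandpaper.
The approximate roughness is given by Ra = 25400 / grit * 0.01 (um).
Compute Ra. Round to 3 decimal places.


Ra = 25400 / 419 * 0.01
= 254 / 419
= 0.606 um

0.606


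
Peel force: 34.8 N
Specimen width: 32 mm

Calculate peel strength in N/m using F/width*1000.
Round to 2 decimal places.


Peel strength = 34.8 / 32 * 1000 = 1087.50 N/m

1087.50


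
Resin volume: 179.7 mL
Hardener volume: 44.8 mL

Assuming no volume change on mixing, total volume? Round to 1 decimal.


V_total = 179.7 + 44.8 = 224.5 mL

224.5


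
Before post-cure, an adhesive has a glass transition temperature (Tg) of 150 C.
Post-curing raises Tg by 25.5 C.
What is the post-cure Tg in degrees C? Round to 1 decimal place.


Tg_post = Tg_base + delta_Tg
= 150 + 25.5
= 175.5 C

175.5


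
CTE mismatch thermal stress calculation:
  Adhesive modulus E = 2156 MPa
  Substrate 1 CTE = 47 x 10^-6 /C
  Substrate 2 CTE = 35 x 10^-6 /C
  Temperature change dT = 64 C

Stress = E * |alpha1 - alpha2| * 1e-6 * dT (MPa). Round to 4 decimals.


delta_alpha = |47 - 35| = 12 x 10^-6/C
Stress = 2156 * 12e-6 * 64
= 1.6558 MPa

1.6558


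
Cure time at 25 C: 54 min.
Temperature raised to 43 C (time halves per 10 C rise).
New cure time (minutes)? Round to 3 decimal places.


Acceleration factor = 2^(18/10) = 3.4822
New time = 54 / 3.4822 = 15.507 min

15.507


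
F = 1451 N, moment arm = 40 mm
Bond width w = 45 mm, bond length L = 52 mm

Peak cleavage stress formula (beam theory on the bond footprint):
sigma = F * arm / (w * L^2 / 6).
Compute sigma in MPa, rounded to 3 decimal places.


sigma = (1451 * 40) / (45 * 2704 / 6)
= 58040 * 6 / 121680
= 348240 / 121680
= 2.862 MPa

2.862


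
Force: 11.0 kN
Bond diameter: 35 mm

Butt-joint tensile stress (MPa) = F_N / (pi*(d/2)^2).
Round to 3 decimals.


F_N = 11.0 * 1000 = 11000.0 N
A = pi*(17.5)^2 = 962.1128 mm^2
stress = 11000.0 / 962.1128 = 11.433 MPa

11.433


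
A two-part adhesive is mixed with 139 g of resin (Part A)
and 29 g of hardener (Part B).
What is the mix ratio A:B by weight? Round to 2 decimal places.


Mix ratio = mass_A / mass_B
= 139 / 29
= 4.79

4.79


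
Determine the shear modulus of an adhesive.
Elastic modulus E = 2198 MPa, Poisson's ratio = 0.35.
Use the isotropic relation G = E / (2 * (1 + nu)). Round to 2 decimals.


G = 2198 / (2*(1+0.35)) = 2198 / 2.70
= 814.07 MPa

814.07


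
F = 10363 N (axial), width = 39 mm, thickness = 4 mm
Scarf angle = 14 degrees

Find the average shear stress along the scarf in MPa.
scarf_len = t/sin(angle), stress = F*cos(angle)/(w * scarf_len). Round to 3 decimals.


scarf_len = 4/sin(14 deg) = 16.5343
cos(14 deg) = 0.970296
stress = 10363*0.970296/(39*16.5343) = 15.593 MPa

15.593


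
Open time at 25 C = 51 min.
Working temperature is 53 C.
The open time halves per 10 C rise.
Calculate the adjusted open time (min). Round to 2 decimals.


factor = 2^((53 - 25) / 10) = 6.9644
ot = 51 / 6.9644 = 7.32 min

7.32


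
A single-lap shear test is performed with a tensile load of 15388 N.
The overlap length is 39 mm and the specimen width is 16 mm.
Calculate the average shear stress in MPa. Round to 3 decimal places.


Shear stress = F / (overlap * width)
= 15388 / (39 * 16)
= 15388 / 624
= 24.660 MPa

24.660


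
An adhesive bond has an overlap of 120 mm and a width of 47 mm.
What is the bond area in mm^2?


Bond area = overlap * width
= 120 * 47
= 5640 mm^2

5640


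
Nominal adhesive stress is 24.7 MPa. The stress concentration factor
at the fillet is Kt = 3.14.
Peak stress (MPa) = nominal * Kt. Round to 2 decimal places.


Peak = 24.7 * 3.14 = 77.56 MPa

77.56


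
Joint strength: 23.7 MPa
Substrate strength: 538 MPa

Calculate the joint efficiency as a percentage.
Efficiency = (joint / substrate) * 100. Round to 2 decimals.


Efficiency = (23.7 / 538) * 100 = 4.41%

4.41


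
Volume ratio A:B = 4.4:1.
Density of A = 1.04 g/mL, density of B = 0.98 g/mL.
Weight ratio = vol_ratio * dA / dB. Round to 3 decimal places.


Wt ratio = 4.4 * 1.04 / 0.98
= 4.669

4.669


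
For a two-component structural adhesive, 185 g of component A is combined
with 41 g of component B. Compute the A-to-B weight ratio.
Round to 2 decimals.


Weight ratio A:B = 185 / 41
= 4.51

4.51
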